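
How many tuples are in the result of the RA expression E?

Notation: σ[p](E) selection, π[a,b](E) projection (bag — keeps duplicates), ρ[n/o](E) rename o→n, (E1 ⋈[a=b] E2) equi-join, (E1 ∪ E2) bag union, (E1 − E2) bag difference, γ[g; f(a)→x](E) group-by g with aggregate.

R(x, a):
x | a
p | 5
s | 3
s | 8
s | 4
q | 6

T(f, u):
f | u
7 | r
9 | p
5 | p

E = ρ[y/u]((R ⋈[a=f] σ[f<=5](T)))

Per-node cardinality:
  R → 5
  T → 3
  σ[f<=5](T) → 1
  (R ⋈[a=f] σ[f<=5](T)) → 1
  ρ[y/u]((R ⋈[a=f] σ[f<=5](T))) → 1

|E| = 1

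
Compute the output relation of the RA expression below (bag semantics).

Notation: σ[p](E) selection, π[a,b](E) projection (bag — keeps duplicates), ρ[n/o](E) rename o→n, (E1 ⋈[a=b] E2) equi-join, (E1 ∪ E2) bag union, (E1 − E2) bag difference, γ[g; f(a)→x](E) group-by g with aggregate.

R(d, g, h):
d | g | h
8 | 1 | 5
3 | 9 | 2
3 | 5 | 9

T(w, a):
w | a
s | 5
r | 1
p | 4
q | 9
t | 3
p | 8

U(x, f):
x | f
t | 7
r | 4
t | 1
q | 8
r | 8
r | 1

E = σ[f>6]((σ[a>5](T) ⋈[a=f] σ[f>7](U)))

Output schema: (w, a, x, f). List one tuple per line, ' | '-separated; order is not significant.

Per-node cardinality:
  T → 6
  σ[a>5](T) → 2
  U → 6
  σ[f>7](U) → 2
  (σ[a>5](T) ⋈[a=f] σ[f>7](U)) → 2
  σ[f>6]((σ[a>5](T) ⋈[a=f] σ[f>7](U))) → 2

== RESULT ==
w | a | x | f
p | 8 | q | 8
p | 8 | r | 8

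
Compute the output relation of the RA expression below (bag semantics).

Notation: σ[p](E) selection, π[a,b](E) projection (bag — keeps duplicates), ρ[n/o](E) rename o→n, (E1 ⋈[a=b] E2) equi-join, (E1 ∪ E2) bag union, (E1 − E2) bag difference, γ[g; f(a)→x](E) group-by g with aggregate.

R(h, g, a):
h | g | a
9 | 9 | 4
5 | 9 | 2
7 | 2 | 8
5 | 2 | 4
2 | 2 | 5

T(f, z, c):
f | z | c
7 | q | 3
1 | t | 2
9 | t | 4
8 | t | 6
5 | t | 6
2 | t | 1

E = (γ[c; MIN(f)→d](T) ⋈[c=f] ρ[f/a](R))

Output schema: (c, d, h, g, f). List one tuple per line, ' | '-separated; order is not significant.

Per-node cardinality:
  T → 6
  γ[c; MIN(f)→d](T) → 5
  R → 5
  ρ[f/a](R) → 5
  (γ[c; MIN(f)→d](T) ⋈[c=f] ρ[f/a](R)) → 3

== RESULT ==
c | d | h | g | f
2 | 1 | 5 | 9 | 2
4 | 9 | 5 | 2 | 4
4 | 9 | 9 | 9 | 4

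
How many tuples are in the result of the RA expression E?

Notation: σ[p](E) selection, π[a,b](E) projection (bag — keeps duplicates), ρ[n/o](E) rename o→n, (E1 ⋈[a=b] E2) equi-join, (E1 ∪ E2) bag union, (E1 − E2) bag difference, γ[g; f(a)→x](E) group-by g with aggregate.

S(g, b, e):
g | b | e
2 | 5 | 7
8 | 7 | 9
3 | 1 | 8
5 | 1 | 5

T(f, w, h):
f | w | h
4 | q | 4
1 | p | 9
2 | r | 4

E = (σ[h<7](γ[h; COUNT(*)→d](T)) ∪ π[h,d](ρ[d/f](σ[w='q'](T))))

Subexpression sizes:
  T → 3
  γ[h; COUNT(*)→d](T) → 2
  σ[h<7](γ[h; COUNT(*)→d](T)) → 1
  T → 3
  σ[w='q'](T) → 1
  ρ[d/f](σ[w='q'](T)) → 1
  π[h,d](ρ[d/f](σ[w='q'](T))) → 1
  (σ[h<7](γ[h; COUNT(*)→d](T)) ∪ π[h,d](ρ[d/f](σ[w='q'](T)))) → 2

|E| = 2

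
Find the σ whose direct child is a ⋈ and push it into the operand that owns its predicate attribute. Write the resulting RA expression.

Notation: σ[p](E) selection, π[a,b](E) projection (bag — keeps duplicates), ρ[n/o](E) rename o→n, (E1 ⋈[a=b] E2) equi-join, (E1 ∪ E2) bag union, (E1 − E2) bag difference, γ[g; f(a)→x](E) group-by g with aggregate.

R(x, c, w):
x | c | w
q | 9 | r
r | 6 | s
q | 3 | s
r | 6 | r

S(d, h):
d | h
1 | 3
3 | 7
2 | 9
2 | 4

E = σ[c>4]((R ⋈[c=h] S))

σ filters on c, owned by the left side.
E' = (σ[c>4](R) ⋈[c=h] S)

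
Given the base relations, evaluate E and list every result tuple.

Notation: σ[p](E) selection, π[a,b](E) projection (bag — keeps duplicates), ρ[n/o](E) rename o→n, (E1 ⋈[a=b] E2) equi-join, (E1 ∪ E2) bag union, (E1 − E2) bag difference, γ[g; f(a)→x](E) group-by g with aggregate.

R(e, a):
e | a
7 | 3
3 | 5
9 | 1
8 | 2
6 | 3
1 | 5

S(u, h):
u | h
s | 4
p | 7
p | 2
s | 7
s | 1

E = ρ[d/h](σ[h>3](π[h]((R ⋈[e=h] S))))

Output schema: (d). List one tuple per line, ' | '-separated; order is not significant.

Row counts bottom-up:
  R → 6
  S → 5
  (R ⋈[e=h] S) → 3
  π[h]((R ⋈[e=h] S)) → 3
  σ[h>3](π[h]((R ⋈[e=h] S))) → 2
  ρ[d/h](σ[h>3](π[h]((R ⋈[e=h] S)))) → 2

== RESULT ==
d
7
7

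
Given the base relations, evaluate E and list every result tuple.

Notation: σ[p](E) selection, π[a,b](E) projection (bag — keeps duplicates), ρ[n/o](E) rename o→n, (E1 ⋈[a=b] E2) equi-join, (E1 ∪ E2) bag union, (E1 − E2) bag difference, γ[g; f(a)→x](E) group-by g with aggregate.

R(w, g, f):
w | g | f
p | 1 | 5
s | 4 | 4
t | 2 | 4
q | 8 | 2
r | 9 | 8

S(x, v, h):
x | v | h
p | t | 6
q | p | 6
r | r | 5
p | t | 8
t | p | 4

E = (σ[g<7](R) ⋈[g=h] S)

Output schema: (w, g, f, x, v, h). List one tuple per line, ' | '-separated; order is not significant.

Subexpression sizes:
  R → 5
  σ[g<7](R) → 3
  S → 5
  (σ[g<7](R) ⋈[g=h] S) → 1

== RESULT ==
w | g | f | x | v | h
s | 4 | 4 | t | p | 4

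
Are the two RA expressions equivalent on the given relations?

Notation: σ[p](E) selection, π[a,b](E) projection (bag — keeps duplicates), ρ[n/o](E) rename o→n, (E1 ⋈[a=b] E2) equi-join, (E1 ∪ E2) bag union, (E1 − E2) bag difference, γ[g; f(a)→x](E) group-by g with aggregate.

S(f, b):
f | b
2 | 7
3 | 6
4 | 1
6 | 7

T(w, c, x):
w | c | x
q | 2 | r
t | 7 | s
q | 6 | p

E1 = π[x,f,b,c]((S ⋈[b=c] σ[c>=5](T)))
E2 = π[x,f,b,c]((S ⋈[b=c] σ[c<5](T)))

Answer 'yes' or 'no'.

E1 row counts bottom-up:
  S → 4
  T → 3
  σ[c>=5](T) → 2
  (S ⋈[b=c] σ[c>=5](T)) → 3
  π[x,f,b,c]((S ⋈[b=c] σ[c>=5](T))) → 3
E2 row counts bottom-up:
  S → 4
  T → 3
  σ[c<5](T) → 1
  (S ⋈[b=c] σ[c<5](T)) → 0
  π[x,f,b,c]((S ⋈[b=c] σ[c<5](T))) → 0

E1 result:
x | f | b | c
p | 3 | 6 | 6
s | 2 | 7 | 7
s | 6 | 7 | 7
E2 result:
x | f | b | c
(0 rows)
Witness: ('s', 6, 7, 7) appears 1× in E1 but 0× in E2.

no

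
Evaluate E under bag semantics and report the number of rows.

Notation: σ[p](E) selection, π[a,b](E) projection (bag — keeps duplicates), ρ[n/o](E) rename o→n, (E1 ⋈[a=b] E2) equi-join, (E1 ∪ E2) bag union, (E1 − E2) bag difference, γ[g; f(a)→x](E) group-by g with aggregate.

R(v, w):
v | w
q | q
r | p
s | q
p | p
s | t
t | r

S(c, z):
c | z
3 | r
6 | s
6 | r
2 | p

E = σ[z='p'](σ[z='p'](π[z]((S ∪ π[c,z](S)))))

Stepwise |·|:
  S → 4
  S → 4
  π[c,z](S) → 4
  (S ∪ π[c,z](S)) → 8
  π[z]((S ∪ π[c,z](S))) → 8
  σ[z='p'](π[z]((S ∪ π[c,z](S)))) → 2
  σ[z='p'](σ[z='p'](π[z]((S ∪ π[c,z](S))))) → 2

|E| = 2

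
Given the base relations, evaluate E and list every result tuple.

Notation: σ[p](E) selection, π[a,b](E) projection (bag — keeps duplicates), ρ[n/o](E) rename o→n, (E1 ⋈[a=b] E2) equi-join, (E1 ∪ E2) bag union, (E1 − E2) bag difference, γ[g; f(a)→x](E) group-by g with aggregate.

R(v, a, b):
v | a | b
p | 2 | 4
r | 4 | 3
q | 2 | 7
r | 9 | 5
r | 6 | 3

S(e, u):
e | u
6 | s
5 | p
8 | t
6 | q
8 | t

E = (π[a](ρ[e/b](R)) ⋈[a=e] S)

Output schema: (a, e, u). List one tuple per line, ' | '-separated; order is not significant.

Row counts bottom-up:
  R → 5
  ρ[e/b](R) → 5
  π[a](ρ[e/b](R)) → 5
  S → 5
  (π[a](ρ[e/b](R)) ⋈[a=e] S) → 2

== RESULT ==
a | e | u
6 | 6 | q
6 | 6 | s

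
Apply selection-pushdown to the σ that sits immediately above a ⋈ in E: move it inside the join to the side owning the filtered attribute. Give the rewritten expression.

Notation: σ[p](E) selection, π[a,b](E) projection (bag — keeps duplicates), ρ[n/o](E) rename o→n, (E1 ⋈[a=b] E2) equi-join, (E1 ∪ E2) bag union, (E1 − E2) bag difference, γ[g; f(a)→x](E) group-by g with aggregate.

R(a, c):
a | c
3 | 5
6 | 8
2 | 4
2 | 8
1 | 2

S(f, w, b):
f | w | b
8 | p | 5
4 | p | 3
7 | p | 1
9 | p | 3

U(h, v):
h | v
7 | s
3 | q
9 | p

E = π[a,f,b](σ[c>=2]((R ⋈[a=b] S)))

σ filters on c, owned by the left side.
E' = π[a,f,b]((σ[c>=2](R) ⋈[a=b] S))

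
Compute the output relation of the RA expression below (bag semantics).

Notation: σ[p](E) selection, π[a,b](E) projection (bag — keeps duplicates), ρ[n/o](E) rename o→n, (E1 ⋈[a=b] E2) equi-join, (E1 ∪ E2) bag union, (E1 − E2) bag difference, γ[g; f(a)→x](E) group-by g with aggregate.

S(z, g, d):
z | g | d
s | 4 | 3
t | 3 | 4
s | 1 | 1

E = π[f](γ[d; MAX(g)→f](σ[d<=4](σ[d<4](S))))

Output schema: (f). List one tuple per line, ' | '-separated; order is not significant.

Row counts bottom-up:
  S → 3
  σ[d<4](S) → 2
  σ[d<=4](σ[d<4](S)) → 2
  γ[d; MAX(g)→f](σ[d<=4](σ[d<4](S))) → 2
  π[f](γ[d; MAX(g)→f](σ[d<=4](σ[d<4](S)))) → 2

== RESULT ==
f
1
4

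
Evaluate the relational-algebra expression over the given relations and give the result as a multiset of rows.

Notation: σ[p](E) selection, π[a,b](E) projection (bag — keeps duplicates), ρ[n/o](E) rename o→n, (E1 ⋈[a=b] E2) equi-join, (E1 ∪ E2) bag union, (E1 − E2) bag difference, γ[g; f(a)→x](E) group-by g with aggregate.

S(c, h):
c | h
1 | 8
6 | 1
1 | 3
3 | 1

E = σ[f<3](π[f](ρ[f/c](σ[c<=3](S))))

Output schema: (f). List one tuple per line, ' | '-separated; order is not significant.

Per-node cardinality:
  S → 4
  σ[c<=3](S) → 3
  ρ[f/c](σ[c<=3](S)) → 3
  π[f](ρ[f/c](σ[c<=3](S))) → 3
  σ[f<3](π[f](ρ[f/c](σ[c<=3](S)))) → 2

== RESULT ==
f
1
1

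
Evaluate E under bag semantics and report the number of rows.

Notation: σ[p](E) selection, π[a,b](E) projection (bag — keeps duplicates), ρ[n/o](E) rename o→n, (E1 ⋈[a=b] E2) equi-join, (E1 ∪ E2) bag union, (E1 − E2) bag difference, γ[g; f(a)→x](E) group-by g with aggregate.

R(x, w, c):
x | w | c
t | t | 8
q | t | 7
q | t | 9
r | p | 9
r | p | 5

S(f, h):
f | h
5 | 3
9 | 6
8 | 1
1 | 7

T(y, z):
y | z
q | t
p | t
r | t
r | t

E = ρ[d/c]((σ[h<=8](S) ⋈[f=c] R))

Per-node cardinality:
  S → 4
  σ[h<=8](S) → 4
  R → 5
  (σ[h<=8](S) ⋈[f=c] R) → 4
  ρ[d/c]((σ[h<=8](S) ⋈[f=c] R)) → 4

|E| = 4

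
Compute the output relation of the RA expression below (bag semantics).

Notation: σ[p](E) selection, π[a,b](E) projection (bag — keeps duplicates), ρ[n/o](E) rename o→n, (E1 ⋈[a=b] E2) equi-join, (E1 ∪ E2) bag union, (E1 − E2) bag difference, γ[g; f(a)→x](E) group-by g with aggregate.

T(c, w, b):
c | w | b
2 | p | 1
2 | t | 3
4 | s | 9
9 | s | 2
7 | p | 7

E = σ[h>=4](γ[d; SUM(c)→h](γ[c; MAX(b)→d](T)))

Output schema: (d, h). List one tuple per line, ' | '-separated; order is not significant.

Stepwise |·|:
  T → 5
  γ[c; MAX(b)→d](T) → 4
  γ[d; SUM(c)→h](γ[c; MAX(b)→d](T)) → 4
  σ[h>=4](γ[d; SUM(c)→h](γ[c; MAX(b)→d](T))) → 3

== RESULT ==
d | h
2 | 9
7 | 7
9 | 4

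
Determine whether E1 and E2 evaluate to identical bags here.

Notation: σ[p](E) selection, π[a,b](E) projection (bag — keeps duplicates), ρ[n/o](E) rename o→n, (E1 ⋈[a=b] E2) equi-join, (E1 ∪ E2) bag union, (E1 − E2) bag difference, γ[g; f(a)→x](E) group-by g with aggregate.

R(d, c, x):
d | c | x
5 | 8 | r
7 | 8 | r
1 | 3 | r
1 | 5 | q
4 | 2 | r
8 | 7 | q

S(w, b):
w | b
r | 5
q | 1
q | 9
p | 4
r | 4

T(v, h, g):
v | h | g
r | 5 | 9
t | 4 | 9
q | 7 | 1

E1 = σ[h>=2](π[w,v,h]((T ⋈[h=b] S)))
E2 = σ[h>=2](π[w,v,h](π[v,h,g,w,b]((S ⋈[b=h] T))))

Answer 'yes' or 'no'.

E1 row counts bottom-up:
  T → 3
  S → 5
  (T ⋈[h=b] S) → 3
  π[w,v,h]((T ⋈[h=b] S)) → 3
  σ[h>=2](π[w,v,h]((T ⋈[h=b] S))) → 3
E2 row counts bottom-up:
  S → 5
  T → 3
  (S ⋈[b=h] T) → 3
  π[v,h,g,w,b]((S ⋈[b=h] T)) → 3
  π[w,v,h](π[v,h,g,w,b]((S ⋈[b=h] T))) → 3
  σ[h>=2](π[w,v,h](π[v,h,g,w,b]((S ⋈[b=h] T)))) → 3

E1 and E2 produce the same multiset:
w | v | h
p | t | 4
r | r | 5
r | t | 4

yes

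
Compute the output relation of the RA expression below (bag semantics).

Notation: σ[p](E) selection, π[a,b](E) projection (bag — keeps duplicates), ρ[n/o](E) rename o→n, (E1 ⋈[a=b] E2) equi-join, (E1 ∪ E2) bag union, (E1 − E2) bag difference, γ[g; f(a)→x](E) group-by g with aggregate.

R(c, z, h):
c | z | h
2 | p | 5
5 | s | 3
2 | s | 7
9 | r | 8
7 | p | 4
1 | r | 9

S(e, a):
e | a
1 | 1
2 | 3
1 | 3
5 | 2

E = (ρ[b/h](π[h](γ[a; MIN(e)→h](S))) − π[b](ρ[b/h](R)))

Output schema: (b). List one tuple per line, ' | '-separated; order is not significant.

Per-node cardinality:
  S → 4
  γ[a; MIN(e)→h](S) → 3
  π[h](γ[a; MIN(e)→h](S)) → 3
  ρ[b/h](π[h](γ[a; MIN(e)→h](S))) → 3
  R → 6
  ρ[b/h](R) → 6
  π[b](ρ[b/h](R)) → 6
  (ρ[b/h](π[h](γ[a; MIN(e)→h](S))) − π[b](ρ[b/h](R))) → 2

== RESULT ==
b
1
1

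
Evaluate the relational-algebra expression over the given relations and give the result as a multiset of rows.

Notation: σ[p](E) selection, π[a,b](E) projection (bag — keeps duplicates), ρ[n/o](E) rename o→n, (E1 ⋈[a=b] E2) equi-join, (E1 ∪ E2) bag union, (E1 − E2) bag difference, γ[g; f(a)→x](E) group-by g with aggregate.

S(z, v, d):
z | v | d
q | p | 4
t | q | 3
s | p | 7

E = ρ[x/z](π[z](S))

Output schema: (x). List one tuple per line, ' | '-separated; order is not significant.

Row counts bottom-up:
  S → 3
  π[z](S) → 3
  ρ[x/z](π[z](S)) → 3

== RESULT ==
x
q
s
t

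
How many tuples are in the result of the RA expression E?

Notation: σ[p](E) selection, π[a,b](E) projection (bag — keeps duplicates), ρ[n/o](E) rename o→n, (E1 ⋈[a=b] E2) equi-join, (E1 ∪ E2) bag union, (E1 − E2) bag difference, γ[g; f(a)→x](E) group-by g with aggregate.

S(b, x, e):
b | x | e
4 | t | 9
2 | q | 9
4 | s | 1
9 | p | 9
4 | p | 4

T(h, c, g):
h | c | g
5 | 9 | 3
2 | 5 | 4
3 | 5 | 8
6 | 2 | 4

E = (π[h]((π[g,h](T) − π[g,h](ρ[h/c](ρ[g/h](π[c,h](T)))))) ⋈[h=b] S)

Stepwise |·|:
  T → 4
  π[g,h](T) → 4
  T → 4
  π[c,h](T) → 4
  ρ[g/h](π[c,h](T)) → 4
  ρ[h/c](ρ[g/h](π[c,h](T))) → 4
  π[g,h](ρ[h/c](ρ[g/h](π[c,h](T)))) → 4
  (π[g,h](T) − π[g,h](ρ[h/c](ρ[g/h](π[c,h](T))))) → 3
  π[h]((π[g,h](T) − π[g,h](ρ[h/c](ρ[g/h](π[c,h](T)))))) → 3
  S → 5
  (π[h]((π[g,h](T) − π[g,h](ρ[h/c](ρ[g/h](π[c,h](T)))))) ⋈[h=b] S) → 1

|E| = 1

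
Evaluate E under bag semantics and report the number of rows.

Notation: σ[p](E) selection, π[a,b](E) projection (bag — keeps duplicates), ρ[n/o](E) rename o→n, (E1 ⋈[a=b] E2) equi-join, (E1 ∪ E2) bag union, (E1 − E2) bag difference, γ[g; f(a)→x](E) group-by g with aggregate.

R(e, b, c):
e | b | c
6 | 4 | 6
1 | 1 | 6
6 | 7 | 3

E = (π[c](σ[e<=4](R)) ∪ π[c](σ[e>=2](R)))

Stepwise |·|:
  R → 3
  σ[e<=4](R) → 1
  π[c](σ[e<=4](R)) → 1
  R → 3
  σ[e>=2](R) → 2
  π[c](σ[e>=2](R)) → 2
  (π[c](σ[e<=4](R)) ∪ π[c](σ[e>=2](R))) → 3

|E| = 3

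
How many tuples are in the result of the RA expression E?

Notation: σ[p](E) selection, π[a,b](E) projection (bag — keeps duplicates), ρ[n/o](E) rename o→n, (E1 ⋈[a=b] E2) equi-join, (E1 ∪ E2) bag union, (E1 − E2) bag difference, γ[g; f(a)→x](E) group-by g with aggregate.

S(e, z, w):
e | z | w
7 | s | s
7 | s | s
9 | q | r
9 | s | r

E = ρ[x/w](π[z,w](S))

Per-node cardinality:
  S → 4
  π[z,w](S) → 4
  ρ[x/w](π[z,w](S)) → 4

|E| = 4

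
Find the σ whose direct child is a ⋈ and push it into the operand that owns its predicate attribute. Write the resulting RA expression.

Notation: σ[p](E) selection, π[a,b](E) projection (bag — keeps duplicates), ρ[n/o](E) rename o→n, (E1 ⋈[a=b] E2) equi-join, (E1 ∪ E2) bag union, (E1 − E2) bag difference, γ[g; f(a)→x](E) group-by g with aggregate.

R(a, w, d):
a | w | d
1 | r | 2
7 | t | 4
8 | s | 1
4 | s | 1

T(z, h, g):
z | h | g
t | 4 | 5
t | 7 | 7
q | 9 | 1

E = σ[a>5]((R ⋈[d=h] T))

σ filters on a, owned by the left side.
E' = (σ[a>5](R) ⋈[d=h] T)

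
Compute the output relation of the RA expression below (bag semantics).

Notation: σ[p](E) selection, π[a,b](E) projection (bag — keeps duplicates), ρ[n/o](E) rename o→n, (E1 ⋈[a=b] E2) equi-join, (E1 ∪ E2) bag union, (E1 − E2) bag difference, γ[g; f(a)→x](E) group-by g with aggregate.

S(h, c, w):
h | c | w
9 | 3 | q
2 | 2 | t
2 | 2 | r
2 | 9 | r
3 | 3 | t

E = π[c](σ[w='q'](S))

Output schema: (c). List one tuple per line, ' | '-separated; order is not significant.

Subexpression sizes:
  S → 5
  σ[w='q'](S) → 1
  π[c](σ[w='q'](S)) → 1

== RESULT ==
c
3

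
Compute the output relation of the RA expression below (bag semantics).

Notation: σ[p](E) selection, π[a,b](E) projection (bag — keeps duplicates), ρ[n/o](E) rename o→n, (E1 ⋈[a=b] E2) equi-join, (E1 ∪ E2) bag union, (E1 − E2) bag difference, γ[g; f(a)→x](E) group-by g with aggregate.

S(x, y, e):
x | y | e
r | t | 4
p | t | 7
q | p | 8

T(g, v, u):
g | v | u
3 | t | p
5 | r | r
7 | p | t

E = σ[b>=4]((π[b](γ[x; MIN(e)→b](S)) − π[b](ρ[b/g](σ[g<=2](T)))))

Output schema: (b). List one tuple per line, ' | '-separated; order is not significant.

Per-node cardinality:
  S → 3
  γ[x; MIN(e)→b](S) → 3
  π[b](γ[x; MIN(e)→b](S)) → 3
  T → 3
  σ[g<=2](T) → 0
  ρ[b/g](σ[g<=2](T)) → 0
  π[b](ρ[b/g](σ[g<=2](T))) → 0
  (π[b](γ[x; MIN(e)→b](S)) − π[b](ρ[b/g](σ[g<=2](T)))) → 3
  σ[b>=4]((π[b](γ[x; MIN(e)→b](S)) − π[b](ρ[b/g](σ[g<=2](T))))) → 3

== RESULT ==
b
4
7
8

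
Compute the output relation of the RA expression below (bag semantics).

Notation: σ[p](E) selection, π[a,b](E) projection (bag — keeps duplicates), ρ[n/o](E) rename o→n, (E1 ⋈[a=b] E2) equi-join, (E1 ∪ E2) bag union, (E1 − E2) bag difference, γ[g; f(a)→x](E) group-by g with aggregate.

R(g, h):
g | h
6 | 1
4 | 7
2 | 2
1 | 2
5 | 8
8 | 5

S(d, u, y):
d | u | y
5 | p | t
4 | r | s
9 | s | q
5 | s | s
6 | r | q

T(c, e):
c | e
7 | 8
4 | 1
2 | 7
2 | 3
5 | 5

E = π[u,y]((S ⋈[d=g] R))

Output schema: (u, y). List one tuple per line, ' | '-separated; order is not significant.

Per-node cardinality:
  S → 5
  R → 6
  (S ⋈[d=g] R) → 4
  π[u,y]((S ⋈[d=g] R)) → 4

== RESULT ==
u | y
p | t
r | q
r | s
s | s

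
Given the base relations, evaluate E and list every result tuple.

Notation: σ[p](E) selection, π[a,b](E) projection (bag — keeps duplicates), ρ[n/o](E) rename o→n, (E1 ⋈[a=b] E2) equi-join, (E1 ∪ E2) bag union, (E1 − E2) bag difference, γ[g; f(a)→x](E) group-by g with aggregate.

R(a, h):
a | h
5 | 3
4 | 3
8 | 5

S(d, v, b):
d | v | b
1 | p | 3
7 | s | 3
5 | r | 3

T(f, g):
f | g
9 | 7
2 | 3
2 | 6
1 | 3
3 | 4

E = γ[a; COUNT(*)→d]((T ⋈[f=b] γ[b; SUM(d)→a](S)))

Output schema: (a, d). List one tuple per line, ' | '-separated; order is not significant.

Row counts bottom-up:
  T → 5
  S → 3
  γ[b; SUM(d)→a](S) → 1
  (T ⋈[f=b] γ[b; SUM(d)→a](S)) → 1
  γ[a; COUNT(*)→d]((T ⋈[f=b] γ[b; SUM(d)→a](S))) → 1

== RESULT ==
a | d
13 | 1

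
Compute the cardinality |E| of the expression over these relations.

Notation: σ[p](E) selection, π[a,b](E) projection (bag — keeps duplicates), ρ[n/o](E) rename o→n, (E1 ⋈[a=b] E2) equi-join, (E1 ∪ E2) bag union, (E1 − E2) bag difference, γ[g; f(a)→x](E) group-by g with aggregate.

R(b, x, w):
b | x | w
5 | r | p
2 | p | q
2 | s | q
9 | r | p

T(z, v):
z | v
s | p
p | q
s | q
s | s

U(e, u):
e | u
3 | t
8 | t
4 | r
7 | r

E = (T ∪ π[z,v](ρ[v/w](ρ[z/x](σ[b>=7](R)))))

Subexpression sizes:
  T → 4
  R → 4
  σ[b>=7](R) → 1
  ρ[z/x](σ[b>=7](R)) → 1
  ρ[v/w](ρ[z/x](σ[b>=7](R))) → 1
  π[z,v](ρ[v/w](ρ[z/x](σ[b>=7](R)))) → 1
  (T ∪ π[z,v](ρ[v/w](ρ[z/x](σ[b>=7](R))))) → 5

|E| = 5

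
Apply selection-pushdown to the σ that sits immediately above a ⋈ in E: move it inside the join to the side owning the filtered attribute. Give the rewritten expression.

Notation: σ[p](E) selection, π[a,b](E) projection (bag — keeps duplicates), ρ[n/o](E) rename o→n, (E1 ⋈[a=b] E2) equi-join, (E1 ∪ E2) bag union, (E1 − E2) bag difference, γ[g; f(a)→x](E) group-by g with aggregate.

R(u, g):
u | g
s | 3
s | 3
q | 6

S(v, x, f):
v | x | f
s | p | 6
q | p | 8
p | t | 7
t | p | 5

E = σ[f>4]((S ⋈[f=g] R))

σ filters on f, owned by the left side.
E' = (σ[f>4](S) ⋈[f=g] R)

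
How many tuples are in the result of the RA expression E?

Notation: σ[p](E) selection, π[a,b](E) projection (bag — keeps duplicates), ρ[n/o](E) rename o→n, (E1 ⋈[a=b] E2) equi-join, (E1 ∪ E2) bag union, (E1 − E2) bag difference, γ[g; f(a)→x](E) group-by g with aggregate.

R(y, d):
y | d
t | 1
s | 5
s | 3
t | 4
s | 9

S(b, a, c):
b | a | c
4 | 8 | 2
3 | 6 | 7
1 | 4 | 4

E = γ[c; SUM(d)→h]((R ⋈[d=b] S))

Row counts bottom-up:
  R → 5
  S → 3
  (R ⋈[d=b] S) → 3
  γ[c; SUM(d)→h]((R ⋈[d=b] S)) → 3

|E| = 3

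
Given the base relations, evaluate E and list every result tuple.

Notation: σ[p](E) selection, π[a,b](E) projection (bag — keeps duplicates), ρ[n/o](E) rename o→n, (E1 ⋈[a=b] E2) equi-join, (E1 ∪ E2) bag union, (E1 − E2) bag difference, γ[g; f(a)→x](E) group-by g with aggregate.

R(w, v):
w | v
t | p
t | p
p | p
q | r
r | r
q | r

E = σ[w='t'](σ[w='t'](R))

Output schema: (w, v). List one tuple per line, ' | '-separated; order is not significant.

Row counts bottom-up:
  R → 6
  σ[w='t'](R) → 2
  σ[w='t'](σ[w='t'](R)) → 2

== RESULT ==
w | v
t | p
t | p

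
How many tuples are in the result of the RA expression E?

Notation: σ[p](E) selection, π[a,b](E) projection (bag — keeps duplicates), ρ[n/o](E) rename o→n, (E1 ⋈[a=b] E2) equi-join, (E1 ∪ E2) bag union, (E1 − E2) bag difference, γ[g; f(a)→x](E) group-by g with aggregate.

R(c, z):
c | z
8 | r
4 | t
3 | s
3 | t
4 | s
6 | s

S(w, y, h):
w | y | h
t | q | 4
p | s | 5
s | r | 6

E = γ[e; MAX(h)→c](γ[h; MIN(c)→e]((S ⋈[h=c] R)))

Subexpression sizes:
  S → 3
  R → 6
  (S ⋈[h=c] R) → 3
  γ[h; MIN(c)→e]((S ⋈[h=c] R)) → 2
  γ[e; MAX(h)→c](γ[h; MIN(c)→e]((S ⋈[h=c] R))) → 2

|E| = 2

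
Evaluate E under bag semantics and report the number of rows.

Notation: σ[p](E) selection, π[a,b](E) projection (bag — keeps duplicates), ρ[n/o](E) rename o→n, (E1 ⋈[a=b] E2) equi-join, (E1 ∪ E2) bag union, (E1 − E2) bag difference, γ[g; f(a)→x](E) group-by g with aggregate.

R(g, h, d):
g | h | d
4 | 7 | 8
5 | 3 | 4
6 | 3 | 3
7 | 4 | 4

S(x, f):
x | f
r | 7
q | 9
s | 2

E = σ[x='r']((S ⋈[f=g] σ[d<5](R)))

Per-node cardinality:
  S → 3
  R → 4
  σ[d<5](R) → 3
  (S ⋈[f=g] σ[d<5](R)) → 1
  σ[x='r']((S ⋈[f=g] σ[d<5](R))) → 1

|E| = 1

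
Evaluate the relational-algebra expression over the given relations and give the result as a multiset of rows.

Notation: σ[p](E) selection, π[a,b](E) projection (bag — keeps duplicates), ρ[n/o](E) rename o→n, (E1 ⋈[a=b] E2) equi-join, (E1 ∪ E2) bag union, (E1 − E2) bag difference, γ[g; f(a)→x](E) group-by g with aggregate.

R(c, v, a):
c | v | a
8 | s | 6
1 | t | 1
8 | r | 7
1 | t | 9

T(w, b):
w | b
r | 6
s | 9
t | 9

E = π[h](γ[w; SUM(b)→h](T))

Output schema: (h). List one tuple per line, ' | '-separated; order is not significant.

Per-node cardinality:
  T → 3
  γ[w; SUM(b)→h](T) → 3
  π[h](γ[w; SUM(b)→h](T)) → 3

== RESULT ==
h
6
9
9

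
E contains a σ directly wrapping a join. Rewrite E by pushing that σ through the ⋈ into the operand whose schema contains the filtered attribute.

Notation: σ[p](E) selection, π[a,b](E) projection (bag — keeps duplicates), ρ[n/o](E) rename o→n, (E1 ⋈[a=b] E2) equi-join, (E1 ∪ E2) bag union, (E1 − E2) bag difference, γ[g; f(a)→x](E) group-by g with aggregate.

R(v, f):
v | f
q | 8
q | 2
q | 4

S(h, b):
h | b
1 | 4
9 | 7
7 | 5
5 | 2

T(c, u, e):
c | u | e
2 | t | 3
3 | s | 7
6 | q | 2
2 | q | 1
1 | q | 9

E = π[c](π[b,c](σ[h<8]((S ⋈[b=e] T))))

σ filters on h, owned by the left side.
E' = π[c](π[b,c]((σ[h<8](S) ⋈[b=e] T)))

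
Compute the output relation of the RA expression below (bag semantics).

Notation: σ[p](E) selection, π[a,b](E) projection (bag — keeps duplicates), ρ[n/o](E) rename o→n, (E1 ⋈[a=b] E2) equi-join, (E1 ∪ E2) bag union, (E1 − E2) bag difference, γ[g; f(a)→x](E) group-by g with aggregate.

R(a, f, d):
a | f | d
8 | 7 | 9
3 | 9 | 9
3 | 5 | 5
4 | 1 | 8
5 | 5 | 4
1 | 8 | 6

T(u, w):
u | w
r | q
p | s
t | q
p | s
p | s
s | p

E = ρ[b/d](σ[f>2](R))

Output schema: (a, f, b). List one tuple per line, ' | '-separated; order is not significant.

Stepwise |·|:
  R → 6
  σ[f>2](R) → 5
  ρ[b/d](σ[f>2](R)) → 5

== RESULT ==
a | f | b
1 | 8 | 6
3 | 5 | 5
3 | 9 | 9
5 | 5 | 4
8 | 7 | 9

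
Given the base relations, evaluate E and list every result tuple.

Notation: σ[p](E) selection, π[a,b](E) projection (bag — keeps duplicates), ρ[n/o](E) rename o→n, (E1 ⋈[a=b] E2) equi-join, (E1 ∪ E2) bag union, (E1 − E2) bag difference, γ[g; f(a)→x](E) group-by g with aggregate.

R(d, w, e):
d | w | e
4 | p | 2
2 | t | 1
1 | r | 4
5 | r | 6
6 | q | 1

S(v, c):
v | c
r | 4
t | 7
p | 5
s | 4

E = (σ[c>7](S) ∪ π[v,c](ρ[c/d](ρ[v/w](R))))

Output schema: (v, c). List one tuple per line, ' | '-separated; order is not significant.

Per-node cardinality:
  S → 4
  σ[c>7](S) → 0
  R → 5
  ρ[v/w](R) → 5
  ρ[c/d](ρ[v/w](R)) → 5
  π[v,c](ρ[c/d](ρ[v/w](R))) → 5
  (σ[c>7](S) ∪ π[v,c](ρ[c/d](ρ[v/w](R)))) → 5

== RESULT ==
v | c
p | 4
q | 6
r | 1
r | 5
t | 2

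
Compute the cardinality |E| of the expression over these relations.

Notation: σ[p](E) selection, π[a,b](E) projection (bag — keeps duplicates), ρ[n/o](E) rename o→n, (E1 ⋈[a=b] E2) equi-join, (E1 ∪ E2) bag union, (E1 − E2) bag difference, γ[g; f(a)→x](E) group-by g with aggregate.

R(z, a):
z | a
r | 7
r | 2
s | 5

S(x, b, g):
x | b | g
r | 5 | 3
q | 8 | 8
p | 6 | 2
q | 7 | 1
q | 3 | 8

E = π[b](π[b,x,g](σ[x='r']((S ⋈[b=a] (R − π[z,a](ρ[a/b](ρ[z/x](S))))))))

Subexpression sizes:
  S → 5
  R → 3
  S → 5
  ρ[z/x](S) → 5
  ρ[a/b](ρ[z/x](S)) → 5
  π[z,a](ρ[a/b](ρ[z/x](S))) → 5
  (R − π[z,a](ρ[a/b](ρ[z/x](S)))) → 3
  (S ⋈[b=a] (R − π[z,a](ρ[a/b](ρ[z/x](S))))) → 2
  σ[x='r']((S ⋈[b=a] (R − π[z,a](ρ[a/b](ρ[z/x](S)))))) → 1
  π[b,x,g](σ[x='r']((S ⋈[b=a] (R − π[z,a](ρ[a/b](ρ[z/x](S))))))) → 1
  π[b](π[b,x,g](σ[x='r']((S ⋈[b=a] (R − π[z,a](ρ[a/b](ρ[z/x](S)))))))) → 1

|E| = 1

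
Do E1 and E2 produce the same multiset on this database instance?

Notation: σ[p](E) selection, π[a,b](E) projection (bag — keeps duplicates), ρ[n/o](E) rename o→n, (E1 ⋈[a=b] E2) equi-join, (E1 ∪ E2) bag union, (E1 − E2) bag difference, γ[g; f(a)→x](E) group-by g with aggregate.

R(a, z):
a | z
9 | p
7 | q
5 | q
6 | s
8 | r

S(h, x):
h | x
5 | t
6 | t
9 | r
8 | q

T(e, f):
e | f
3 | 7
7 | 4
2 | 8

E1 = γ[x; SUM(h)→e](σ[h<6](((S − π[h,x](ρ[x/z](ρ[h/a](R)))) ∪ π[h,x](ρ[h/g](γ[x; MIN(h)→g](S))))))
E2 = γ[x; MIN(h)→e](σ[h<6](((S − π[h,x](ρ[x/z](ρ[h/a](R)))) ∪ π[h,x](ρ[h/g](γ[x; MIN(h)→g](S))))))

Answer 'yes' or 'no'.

E1 stepwise |·|:
  S → 4
  R → 5
  ρ[h/a](R) → 5
  ρ[x/z](ρ[h/a](R)) → 5
  π[h,x](ρ[x/z](ρ[h/a](R))) → 5
  (S − π[h,x](ρ[x/z](ρ[h/a](R)))) → 4
  S → 4
  γ[x; MIN(h)→g](S) → 3
  ρ[h/g](γ[x; MIN(h)→g](S)) → 3
  π[h,x](ρ[h/g](γ[x; MIN(h)→g](S))) → 3
  ((S − π[h,x](ρ[x/z](ρ[h/a](R)))) ∪ π[h,x](ρ[h/g](γ[x; MIN(h)→g](S)))) → 7
  σ[h<6](((S − π[h,x](ρ[x/z](ρ[h/a](R)))) ∪ π[h,x](ρ[h/g](γ[x; MIN(h)→g](S))))) → 2
  γ[x; SUM(h)→e](σ[h<6](((S − π[h,x](ρ[x/z](ρ[h/a](R)))) ∪ π[h,x](ρ[h/g](γ[x; MIN(h)→g](S)))))) → 1
E2 stepwise |·|:
  S → 4
  R → 5
  ρ[h/a](R) → 5
  ρ[x/z](ρ[h/a](R)) → 5
  π[h,x](ρ[x/z](ρ[h/a](R))) → 5
  (S − π[h,x](ρ[x/z](ρ[h/a](R)))) → 4
  S → 4
  γ[x; MIN(h)→g](S) → 3
  ρ[h/g](γ[x; MIN(h)→g](S)) → 3
  π[h,x](ρ[h/g](γ[x; MIN(h)→g](S))) → 3
  ((S − π[h,x](ρ[x/z](ρ[h/a](R)))) ∪ π[h,x](ρ[h/g](γ[x; MIN(h)→g](S)))) → 7
  σ[h<6](((S − π[h,x](ρ[x/z](ρ[h/a](R)))) ∪ π[h,x](ρ[h/g](γ[x; MIN(h)→g](S))))) → 2
  γ[x; MIN(h)→e](σ[h<6](((S − π[h,x](ρ[x/z](ρ[h/a](R)))) ∪ π[h,x](ρ[h/g](γ[x; MIN(h)→g](S)))))) → 1

E1 result:
x | e
t | 10
E2 result:
x | e
t | 5
Witness: ('t', 10) appears 1× in E1 but 0× in E2.

no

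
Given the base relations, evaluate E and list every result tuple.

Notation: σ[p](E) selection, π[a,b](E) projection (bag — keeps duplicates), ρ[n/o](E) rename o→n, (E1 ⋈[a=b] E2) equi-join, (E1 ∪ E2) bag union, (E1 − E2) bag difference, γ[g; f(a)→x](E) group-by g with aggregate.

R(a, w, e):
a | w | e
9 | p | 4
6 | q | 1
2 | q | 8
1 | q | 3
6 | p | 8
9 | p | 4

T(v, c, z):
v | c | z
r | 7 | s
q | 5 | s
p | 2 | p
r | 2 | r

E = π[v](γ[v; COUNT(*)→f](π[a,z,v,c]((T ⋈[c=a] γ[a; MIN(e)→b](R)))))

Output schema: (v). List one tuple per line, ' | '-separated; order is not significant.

Per-node cardinality:
  T → 4
  R → 6
  γ[a; MIN(e)→b](R) → 4
  (T ⋈[c=a] γ[a; MIN(e)→b](R)) → 2
  π[a,z,v,c]((T ⋈[c=a] γ[a; MIN(e)→b](R))) → 2
  γ[v; COUNT(*)→f](π[a,z,v,c]((T ⋈[c=a] γ[a; MIN(e)→b](R)))) → 2
  π[v](γ[v; COUNT(*)→f](π[a,z,v,c]((T ⋈[c=a] γ[a; MIN(e)→b](R))))) → 2

== RESULT ==
v
p
r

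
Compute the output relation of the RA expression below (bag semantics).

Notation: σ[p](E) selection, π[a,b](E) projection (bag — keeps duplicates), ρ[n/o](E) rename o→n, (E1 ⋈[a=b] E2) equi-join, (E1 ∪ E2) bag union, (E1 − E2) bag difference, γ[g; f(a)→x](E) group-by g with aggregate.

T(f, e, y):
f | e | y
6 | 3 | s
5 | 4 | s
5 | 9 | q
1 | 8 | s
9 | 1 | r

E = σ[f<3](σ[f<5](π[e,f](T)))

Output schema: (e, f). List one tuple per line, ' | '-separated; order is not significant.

Per-node cardinality:
  T → 5
  π[e,f](T) → 5
  σ[f<5](π[e,f](T)) → 1
  σ[f<3](σ[f<5](π[e,f](T))) → 1

== RESULT ==
e | f
8 | 1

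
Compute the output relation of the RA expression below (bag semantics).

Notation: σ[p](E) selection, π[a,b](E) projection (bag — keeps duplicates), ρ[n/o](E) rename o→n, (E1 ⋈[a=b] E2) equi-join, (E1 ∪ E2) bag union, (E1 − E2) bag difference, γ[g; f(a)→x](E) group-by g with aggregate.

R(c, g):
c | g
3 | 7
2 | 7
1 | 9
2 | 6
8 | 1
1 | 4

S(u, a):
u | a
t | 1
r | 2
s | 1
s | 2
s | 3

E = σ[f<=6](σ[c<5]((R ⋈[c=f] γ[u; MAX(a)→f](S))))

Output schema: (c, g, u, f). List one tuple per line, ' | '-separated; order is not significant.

Per-node cardinality:
  R → 6
  S → 5
  γ[u; MAX(a)→f](S) → 3
  (R ⋈[c=f] γ[u; MAX(a)→f](S)) → 5
  σ[c<5]((R ⋈[c=f] γ[u; MAX(a)→f](S))) → 5
  σ[f<=6](σ[c<5]((R ⋈[c=f] γ[u; MAX(a)→f](S)))) → 5

== RESULT ==
c | g | u | f
1 | 4 | t | 1
1 | 9 | t | 1
2 | 6 | r | 2
2 | 7 | r | 2
3 | 7 | s | 3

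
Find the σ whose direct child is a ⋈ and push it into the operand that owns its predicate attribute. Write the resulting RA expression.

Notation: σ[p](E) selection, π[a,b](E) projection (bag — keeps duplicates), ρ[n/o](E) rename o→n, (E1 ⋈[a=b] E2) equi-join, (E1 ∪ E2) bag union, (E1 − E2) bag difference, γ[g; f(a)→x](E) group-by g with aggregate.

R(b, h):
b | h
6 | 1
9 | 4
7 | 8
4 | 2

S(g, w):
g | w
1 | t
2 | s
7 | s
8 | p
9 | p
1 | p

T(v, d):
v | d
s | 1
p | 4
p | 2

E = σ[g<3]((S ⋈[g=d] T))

σ filters on g, owned by the left side.
E' = (σ[g<3](S) ⋈[g=d] T)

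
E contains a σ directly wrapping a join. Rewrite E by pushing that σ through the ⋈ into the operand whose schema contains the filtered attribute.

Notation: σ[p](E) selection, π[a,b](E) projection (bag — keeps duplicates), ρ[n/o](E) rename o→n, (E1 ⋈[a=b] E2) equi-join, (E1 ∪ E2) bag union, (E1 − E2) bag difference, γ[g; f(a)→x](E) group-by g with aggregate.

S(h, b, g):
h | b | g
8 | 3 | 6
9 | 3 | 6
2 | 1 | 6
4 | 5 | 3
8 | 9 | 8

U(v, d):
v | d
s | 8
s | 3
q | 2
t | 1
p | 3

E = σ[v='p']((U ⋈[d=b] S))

σ filters on v, owned by the left side.
E' = (σ[v='p'](U) ⋈[d=b] S)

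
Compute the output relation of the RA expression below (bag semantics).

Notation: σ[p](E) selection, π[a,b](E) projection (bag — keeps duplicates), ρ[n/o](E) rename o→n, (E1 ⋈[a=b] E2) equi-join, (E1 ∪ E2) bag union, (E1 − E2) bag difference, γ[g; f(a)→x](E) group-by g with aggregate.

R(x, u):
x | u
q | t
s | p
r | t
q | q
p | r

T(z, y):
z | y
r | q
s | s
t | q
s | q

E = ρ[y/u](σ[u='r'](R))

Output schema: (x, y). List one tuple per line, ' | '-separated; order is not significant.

Per-node cardinality:
  R → 5
  σ[u='r'](R) → 1
  ρ[y/u](σ[u='r'](R)) → 1

== RESULT ==
x | y
p | r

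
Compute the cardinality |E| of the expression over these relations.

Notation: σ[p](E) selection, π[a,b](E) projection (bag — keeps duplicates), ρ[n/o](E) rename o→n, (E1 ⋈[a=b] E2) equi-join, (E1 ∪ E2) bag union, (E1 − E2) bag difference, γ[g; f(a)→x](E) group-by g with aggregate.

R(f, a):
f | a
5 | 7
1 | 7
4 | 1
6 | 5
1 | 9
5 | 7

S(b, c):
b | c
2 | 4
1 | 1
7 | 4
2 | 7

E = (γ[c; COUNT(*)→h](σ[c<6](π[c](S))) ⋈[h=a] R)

Per-node cardinality:
  S → 4
  π[c](S) → 4
  σ[c<6](π[c](S)) → 3
  γ[c; COUNT(*)→h](σ[c<6](π[c](S))) → 2
  R → 6
  (γ[c; COUNT(*)→h](σ[c<6](π[c](S))) ⋈[h=a] R) → 1

|E| = 1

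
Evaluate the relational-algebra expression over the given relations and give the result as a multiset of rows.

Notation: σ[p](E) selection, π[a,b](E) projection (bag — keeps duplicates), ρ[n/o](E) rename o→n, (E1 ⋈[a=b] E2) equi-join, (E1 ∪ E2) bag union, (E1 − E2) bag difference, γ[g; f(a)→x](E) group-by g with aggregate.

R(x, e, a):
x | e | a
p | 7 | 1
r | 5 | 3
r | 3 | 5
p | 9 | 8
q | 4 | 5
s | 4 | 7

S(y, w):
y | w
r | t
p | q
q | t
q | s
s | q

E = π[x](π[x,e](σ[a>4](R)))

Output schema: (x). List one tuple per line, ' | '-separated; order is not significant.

Subexpression sizes:
  R → 6
  σ[a>4](R) → 4
  π[x,e](σ[a>4](R)) → 4
  π[x](π[x,e](σ[a>4](R))) → 4

== RESULT ==
x
p
q
r
s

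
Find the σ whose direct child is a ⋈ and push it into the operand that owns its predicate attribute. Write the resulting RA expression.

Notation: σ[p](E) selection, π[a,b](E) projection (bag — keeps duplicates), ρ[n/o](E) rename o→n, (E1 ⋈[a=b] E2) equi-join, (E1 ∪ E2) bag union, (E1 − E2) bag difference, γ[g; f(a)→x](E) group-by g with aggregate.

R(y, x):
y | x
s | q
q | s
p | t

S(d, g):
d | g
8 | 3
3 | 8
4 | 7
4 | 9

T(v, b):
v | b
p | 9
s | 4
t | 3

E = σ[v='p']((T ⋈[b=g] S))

σ filters on v, owned by the left side.
E' = (σ[v='p'](T) ⋈[b=g] S)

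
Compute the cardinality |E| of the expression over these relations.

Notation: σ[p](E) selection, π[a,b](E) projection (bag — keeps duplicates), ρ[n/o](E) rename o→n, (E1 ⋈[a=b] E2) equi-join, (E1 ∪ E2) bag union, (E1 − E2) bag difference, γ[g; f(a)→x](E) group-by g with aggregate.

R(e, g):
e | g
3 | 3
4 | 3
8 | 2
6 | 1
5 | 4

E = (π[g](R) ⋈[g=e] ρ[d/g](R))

Row counts bottom-up:
  R → 5
  π[g](R) → 5
  R → 5
  ρ[d/g](R) → 5
  (π[g](R) ⋈[g=e] ρ[d/g](R)) → 3

|E| = 3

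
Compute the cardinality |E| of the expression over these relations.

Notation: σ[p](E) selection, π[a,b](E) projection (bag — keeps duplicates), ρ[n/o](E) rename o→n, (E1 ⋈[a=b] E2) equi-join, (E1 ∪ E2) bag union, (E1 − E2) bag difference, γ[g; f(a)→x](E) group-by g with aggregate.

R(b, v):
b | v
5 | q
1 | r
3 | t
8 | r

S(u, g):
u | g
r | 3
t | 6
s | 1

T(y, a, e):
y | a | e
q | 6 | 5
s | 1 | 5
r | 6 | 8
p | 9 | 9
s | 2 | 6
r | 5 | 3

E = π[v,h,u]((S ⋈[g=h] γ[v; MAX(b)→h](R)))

Row counts bottom-up:
  S → 3
  R → 4
  γ[v; MAX(b)→h](R) → 3
  (S ⋈[g=h] γ[v; MAX(b)→h](R)) → 1
  π[v,h,u]((S ⋈[g=h] γ[v; MAX(b)→h](R))) → 1

|E| = 1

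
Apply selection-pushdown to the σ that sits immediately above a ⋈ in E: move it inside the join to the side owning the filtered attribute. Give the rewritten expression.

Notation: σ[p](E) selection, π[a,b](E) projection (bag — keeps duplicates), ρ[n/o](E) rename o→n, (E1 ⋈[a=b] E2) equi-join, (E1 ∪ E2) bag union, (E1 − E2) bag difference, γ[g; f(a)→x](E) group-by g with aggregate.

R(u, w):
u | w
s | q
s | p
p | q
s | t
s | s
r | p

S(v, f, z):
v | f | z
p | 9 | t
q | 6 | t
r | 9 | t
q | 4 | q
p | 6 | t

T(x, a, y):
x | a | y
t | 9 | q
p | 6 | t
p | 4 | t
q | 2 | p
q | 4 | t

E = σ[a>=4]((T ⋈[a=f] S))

σ filters on a, owned by the left side.
E' = (σ[a>=4](T) ⋈[a=f] S)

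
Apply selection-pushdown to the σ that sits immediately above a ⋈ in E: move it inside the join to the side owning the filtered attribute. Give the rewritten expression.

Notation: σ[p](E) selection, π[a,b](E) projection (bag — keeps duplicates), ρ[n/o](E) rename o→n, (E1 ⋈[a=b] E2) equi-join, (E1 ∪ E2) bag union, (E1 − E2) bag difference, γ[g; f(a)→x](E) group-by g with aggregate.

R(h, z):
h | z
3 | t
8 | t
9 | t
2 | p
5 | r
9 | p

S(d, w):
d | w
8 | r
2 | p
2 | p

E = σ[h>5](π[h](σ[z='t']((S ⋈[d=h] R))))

σ filters on z, owned by the right side.
E' = σ[h>5](π[h]((S ⋈[d=h] σ[z='t'](R))))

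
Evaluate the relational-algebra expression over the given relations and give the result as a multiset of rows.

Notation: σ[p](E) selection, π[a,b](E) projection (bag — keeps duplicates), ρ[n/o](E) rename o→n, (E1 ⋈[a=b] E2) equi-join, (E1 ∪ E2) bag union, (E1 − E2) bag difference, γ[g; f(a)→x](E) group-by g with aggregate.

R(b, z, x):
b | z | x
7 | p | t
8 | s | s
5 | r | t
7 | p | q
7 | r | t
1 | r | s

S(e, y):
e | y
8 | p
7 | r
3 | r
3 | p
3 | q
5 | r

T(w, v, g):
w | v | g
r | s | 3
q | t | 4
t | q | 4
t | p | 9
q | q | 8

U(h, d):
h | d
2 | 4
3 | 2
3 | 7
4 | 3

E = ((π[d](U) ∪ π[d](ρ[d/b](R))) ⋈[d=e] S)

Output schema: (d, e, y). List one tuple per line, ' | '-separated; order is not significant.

Subexpression sizes:
  U → 4
  π[d](U) → 4
  R → 6
  ρ[d/b](R) → 6
  π[d](ρ[d/b](R)) → 6
  (π[d](U) ∪ π[d](ρ[d/b](R))) → 10
  S → 6
  ((π[d](U) ∪ π[d](ρ[d/b](R))) ⋈[d=e] S) → 9

== RESULT ==
d | e | y
3 | 3 | p
3 | 3 | q
3 | 3 | r
5 | 5 | r
7 | 7 | r
7 | 7 | r
7 | 7 | r
7 | 7 | r
8 | 8 | p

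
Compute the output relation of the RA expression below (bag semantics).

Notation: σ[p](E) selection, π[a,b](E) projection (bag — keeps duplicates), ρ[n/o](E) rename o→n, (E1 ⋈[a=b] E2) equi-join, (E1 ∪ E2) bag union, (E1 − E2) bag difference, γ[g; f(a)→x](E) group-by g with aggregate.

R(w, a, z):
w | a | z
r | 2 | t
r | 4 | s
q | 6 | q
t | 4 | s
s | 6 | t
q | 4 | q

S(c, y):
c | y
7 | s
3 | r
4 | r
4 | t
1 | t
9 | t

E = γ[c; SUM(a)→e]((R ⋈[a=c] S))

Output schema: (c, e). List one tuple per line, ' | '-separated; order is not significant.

Subexpression sizes:
  R → 6
  S → 6
  (R ⋈[a=c] S) → 6
  γ[c; SUM(a)→e]((R ⋈[a=c] S)) → 1

== RESULT ==
c | e
4 | 24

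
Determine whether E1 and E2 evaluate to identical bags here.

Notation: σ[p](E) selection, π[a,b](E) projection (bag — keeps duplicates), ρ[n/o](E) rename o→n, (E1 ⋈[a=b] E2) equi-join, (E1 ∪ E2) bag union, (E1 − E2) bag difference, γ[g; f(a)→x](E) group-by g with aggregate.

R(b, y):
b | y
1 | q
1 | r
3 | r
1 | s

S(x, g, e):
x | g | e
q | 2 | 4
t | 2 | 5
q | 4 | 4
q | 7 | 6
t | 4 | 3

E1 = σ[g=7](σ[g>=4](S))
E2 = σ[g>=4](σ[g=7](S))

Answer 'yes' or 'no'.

E1 row counts bottom-up:
  S → 5
  σ[g>=4](S) → 3
  σ[g=7](σ[g>=4](S)) → 1
E2 row counts bottom-up:
  S → 5
  σ[g=7](S) → 1
  σ[g>=4](σ[g=7](S)) → 1

E1 and E2 produce the same multiset:
x | g | e
q | 7 | 6

yes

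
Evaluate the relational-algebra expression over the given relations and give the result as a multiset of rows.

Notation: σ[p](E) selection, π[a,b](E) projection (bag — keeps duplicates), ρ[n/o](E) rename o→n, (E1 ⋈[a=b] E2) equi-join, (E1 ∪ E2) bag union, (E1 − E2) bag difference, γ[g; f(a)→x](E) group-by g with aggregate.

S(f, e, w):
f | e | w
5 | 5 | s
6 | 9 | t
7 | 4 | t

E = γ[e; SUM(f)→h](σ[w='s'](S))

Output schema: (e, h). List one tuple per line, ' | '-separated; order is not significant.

Stepwise |·|:
  S → 3
  σ[w='s'](S) → 1
  γ[e; SUM(f)→h](σ[w='s'](S)) → 1

== RESULT ==
e | h
5 | 5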